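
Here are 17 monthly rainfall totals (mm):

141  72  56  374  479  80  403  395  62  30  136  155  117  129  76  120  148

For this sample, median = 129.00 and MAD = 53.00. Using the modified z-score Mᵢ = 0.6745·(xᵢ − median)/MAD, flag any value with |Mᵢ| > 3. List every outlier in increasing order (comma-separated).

374, 395, 403, 479

|Mᵢ| > 3 ⇔ |xᵢ − 129.00| > 3·53.00/0.6745 = 235.73.
So outliers lie outside [-106.73, 364.73].
374: M = 3.12 → outlier.
395: M = 3.39 → outlier.
403: M = 3.49 → outlier.
479: M = 4.45 → outlier.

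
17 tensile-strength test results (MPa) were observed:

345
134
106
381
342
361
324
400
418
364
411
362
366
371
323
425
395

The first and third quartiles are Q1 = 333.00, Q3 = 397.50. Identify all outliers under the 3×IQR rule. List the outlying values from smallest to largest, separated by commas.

106, 134

IQR = Q3 − Q1 = 397.50 − 333.00 = 64.50.
Lower fence = Q1 − 3·IQR = 333.00 − 193.50 = 139.50.
Upper fence = Q3 + 3·IQR = 397.50 + 193.50 = 591.00.
106 < 139.50 → outlier.
134 < 139.50 → outlier.
All remaining values lie within [139.50, 591.00].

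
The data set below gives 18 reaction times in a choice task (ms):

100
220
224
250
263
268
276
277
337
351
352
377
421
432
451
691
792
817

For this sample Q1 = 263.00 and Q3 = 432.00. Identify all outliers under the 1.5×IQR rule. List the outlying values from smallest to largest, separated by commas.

IQR = Q3 − Q1 = 432.00 − 263.00 = 169.00.
Lower fence = Q1 − 1.5·IQR = 263.00 − 253.50 = 9.50.
Upper fence = Q3 + 1.5·IQR = 432.00 + 253.50 = 685.50.
691 > 685.50 → outlier.
792 > 685.50 → outlier.
817 > 685.50 → outlier.
All remaining values lie within [9.50, 685.50].

691, 792, 817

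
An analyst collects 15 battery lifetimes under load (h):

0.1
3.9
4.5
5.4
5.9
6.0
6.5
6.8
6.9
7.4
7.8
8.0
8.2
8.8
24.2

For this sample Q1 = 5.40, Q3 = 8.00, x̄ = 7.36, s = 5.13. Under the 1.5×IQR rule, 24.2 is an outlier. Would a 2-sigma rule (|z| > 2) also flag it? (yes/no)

z = (24.2 − 7.36) / 5.13 = 3.28.
|z| = 3.28 > 2.

yes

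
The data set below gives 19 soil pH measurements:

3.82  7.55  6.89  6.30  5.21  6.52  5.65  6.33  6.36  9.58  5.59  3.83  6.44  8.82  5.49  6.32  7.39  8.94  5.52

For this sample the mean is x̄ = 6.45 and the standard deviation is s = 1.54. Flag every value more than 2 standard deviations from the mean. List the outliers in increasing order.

Cutoffs at x̄ ± 2s: 6.45 ± 2·1.54 = [3.37, 9.53].
9.58: z = 2.03, |z| > 2 → outlier.
Every other value lies within [3.37, 9.53].

9.58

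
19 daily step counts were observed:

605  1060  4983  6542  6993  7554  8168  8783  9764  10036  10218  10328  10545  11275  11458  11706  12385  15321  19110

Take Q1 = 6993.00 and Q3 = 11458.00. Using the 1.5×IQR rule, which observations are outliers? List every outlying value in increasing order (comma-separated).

IQR = Q3 − Q1 = 11458.00 − 6993.00 = 4465.00.
Lower fence = Q1 − 1.5·IQR = 6993.00 − 6697.50 = 295.50.
Upper fence = Q3 + 1.5·IQR = 11458.00 + 6697.50 = 18155.50.
19110 > 18155.50 → outlier.
All remaining values lie within [295.50, 18155.50].

19110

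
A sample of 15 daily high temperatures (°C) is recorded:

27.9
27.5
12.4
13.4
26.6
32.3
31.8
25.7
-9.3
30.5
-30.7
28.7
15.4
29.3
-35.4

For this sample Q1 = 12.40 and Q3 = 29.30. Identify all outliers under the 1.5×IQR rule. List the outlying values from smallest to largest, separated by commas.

IQR = Q3 − Q1 = 29.30 − 12.40 = 16.90.
Lower fence = Q1 − 1.5·IQR = 12.40 − 25.35 = -12.95.
Upper fence = Q3 + 1.5·IQR = 29.30 + 25.35 = 54.65.
-35.4 < -12.95 → outlier.
-30.7 < -12.95 → outlier.
All remaining values lie within [-12.95, 54.65].

-35.4, -30.7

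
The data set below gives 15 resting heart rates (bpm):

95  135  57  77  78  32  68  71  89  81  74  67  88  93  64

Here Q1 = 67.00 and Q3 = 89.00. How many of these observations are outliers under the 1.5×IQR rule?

IQR = 22.00; fences at 67.00 − 33.00 = 34.00 and 89.00 + 33.00 = 122.00.
Outside the cutoffs: 32, 135.

2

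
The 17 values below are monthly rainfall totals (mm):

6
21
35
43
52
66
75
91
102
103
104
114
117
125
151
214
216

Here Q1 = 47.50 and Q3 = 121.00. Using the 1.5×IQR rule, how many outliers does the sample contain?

IQR = 73.50; fences at 47.50 − 110.25 = -62.75 and 121.00 + 110.25 = 231.25.
Every value lies within the cutoffs.

0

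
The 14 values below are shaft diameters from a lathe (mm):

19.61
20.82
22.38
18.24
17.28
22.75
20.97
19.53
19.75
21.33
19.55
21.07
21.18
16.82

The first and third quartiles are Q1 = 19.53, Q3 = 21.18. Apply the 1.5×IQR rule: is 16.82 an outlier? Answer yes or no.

yes

IQR = Q3 − Q1 = 21.18 − 19.53 = 1.65.
Lower fence = Q1 − 1.5·IQR = 19.53 − 2.475 = 17.055.
Upper fence = Q3 + 1.5·IQR = 21.18 + 2.475 = 23.655.
16.82 lies below the lower fence.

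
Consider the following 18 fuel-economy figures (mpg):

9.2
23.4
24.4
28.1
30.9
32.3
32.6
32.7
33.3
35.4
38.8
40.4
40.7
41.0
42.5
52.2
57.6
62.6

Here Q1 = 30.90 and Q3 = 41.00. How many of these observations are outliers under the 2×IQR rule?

2

IQR = 10.10; fences at 30.90 − 20.20 = 10.70 and 41.00 + 20.20 = 61.20.
Outside the cutoffs: 9.2, 62.6.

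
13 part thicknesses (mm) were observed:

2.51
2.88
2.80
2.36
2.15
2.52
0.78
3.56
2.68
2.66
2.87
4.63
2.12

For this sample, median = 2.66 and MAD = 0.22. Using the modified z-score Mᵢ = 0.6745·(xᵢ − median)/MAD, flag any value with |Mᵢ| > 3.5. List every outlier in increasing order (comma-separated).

|Mᵢ| > 3.5 ⇔ |xᵢ − 2.66| > 3.5·0.22/0.6745 = 1.14.
So outliers lie outside [1.52, 3.80].
0.78: M = -5.76 → outlier.
4.63: M = 6.04 → outlier.

0.78, 4.63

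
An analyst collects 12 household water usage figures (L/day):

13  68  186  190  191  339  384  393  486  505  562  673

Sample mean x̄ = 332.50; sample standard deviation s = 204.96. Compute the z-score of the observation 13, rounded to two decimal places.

z = (13 − 332.50) / 204.96 = -1.56.

-1.56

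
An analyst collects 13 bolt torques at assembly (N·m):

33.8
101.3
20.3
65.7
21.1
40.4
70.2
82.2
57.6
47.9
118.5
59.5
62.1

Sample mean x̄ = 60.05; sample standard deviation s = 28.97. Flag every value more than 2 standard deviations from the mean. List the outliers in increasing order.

118.5

Cutoffs at x̄ ± 2s: 60.05 ± 2·28.97 = [2.11, 117.99].
118.5: z = 2.02, |z| > 2 → outlier.
Every other value lies within [2.11, 117.99].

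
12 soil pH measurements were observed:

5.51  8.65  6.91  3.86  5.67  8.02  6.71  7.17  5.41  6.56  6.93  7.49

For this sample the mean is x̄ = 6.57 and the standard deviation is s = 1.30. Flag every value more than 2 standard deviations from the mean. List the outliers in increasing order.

3.86

Cutoffs at x̄ ± 2s: 6.57 ± 2·1.30 = [3.97, 9.17].
3.86: z = -2.08, |z| > 2 → outlier.
Every other value lies within [3.97, 9.17].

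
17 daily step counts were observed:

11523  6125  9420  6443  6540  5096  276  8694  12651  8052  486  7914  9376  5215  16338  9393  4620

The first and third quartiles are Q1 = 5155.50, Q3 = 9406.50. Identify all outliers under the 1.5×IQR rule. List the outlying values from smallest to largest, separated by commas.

16338

IQR = Q3 − Q1 = 9406.50 − 5155.50 = 4251.00.
Lower fence = Q1 − 1.5·IQR = 5155.50 − 6376.50 = -1221.00.
Upper fence = Q3 + 1.5·IQR = 9406.50 + 6376.50 = 15783.00.
16338 > 15783.00 → outlier.
All remaining values lie within [-1221.00, 15783.00].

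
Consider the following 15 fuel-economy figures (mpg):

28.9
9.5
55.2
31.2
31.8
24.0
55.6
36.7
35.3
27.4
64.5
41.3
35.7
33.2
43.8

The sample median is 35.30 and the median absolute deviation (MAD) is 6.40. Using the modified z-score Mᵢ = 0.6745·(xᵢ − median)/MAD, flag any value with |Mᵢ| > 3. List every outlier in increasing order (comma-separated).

64.5

|Mᵢ| > 3 ⇔ |xᵢ − 35.30| > 3·6.40/0.6745 = 28.47.
So outliers lie outside [6.83, 63.77].
64.5: M = 3.08 → outlier.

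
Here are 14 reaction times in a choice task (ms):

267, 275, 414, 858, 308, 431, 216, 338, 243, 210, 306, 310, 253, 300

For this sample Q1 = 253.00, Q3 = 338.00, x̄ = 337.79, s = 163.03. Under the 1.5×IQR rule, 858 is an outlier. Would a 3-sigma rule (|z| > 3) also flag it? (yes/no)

yes

z = (858 − 337.79) / 163.03 = 3.19.
|z| = 3.19 > 3.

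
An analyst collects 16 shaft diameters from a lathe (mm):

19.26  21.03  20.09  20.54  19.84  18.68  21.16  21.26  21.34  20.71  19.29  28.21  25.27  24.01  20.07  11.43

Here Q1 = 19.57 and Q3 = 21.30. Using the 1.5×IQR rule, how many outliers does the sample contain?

4

IQR = 1.73; fences at 19.57 − 2.595 = 16.975 and 21.30 + 2.595 = 23.895.
Outside the cutoffs: 11.43, 24.01, 25.27, 28.21.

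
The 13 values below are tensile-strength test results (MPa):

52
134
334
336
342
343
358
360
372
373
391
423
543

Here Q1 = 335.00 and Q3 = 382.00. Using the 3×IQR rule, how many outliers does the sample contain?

3

IQR = 47.00; fences at 335.00 − 141.00 = 194.00 and 382.00 + 141.00 = 523.00.
Outside the cutoffs: 52, 134, 543.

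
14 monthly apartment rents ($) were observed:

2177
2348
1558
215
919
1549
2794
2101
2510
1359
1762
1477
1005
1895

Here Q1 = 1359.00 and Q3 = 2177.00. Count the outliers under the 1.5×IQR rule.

IQR = 818.00; fences at 1359.00 − 1227.00 = 132.00 and 2177.00 + 1227.00 = 3404.00.
Every value lies within the cutoffs.

0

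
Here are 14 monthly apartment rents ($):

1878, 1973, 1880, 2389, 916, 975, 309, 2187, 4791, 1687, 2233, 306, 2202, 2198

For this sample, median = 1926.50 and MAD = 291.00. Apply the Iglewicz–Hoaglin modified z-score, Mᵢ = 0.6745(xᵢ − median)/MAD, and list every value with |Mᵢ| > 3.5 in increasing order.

|Mᵢ| > 3.5 ⇔ |xᵢ − 1926.50| > 3.5·291.00/0.6745 = 1510.01.
So outliers lie outside [416.49, 3436.51].
306: M = -3.76 → outlier.
309: M = -3.75 → outlier.
4791: M = 6.64 → outlier.

306, 309, 4791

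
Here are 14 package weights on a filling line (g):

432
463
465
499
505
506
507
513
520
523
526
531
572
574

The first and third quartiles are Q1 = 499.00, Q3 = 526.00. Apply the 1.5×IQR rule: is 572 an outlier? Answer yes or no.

yes

IQR = Q3 − Q1 = 526.00 − 499.00 = 27.00.
Lower fence = Q1 − 1.5·IQR = 499.00 − 40.50 = 458.50.
Upper fence = Q3 + 1.5·IQR = 526.00 + 40.50 = 566.50.
572 lies above the upper fence.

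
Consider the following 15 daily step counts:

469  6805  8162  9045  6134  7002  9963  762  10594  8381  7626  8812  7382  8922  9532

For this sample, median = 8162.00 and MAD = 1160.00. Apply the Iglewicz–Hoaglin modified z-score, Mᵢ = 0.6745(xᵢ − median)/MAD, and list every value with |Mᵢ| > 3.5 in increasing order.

469, 762

|Mᵢ| > 3.5 ⇔ |xᵢ − 8162.00| > 3.5·1160.00/0.6745 = 6019.27.
So outliers lie outside [2142.73, 14181.27].
469: M = -4.47 → outlier.
762: M = -4.30 → outlier.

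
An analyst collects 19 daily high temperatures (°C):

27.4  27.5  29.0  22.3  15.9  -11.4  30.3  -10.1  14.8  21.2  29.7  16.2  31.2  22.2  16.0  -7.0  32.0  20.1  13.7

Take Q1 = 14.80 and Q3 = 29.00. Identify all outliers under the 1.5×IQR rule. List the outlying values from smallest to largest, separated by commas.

-11.4, -10.1, -7.0

IQR = Q3 − Q1 = 29.00 − 14.80 = 14.20.
Lower fence = Q1 − 1.5·IQR = 14.80 − 21.30 = -6.50.
Upper fence = Q3 + 1.5·IQR = 29.00 + 21.30 = 50.30.
-11.4 < -6.50 → outlier.
-10.1 < -6.50 → outlier.
-7.0 < -6.50 → outlier.
All remaining values lie within [-6.50, 50.30].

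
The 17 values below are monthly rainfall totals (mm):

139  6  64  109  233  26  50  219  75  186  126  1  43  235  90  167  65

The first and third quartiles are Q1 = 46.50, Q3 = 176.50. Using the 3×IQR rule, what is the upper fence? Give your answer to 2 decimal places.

IQR = Q3 − Q1 = 176.50 − 46.50 = 130.00.
Lower fence = Q1 − 3·IQR = 46.50 − 390.00 = -343.50.
Upper fence = Q3 + 3·IQR = 176.50 + 390.00 = 566.50.

566.50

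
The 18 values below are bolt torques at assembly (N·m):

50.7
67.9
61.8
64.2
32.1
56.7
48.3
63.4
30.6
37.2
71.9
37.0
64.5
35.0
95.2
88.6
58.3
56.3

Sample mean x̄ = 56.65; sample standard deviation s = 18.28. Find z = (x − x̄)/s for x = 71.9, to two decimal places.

z = (71.9 − 56.65) / 18.28 = 0.83.

0.83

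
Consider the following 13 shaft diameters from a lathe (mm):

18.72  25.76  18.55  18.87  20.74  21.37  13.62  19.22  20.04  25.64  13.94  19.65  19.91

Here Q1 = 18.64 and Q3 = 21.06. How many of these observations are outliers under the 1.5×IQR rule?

4

IQR = 2.42; fences at 18.64 − 3.63 = 15.01 and 21.06 + 3.63 = 24.69.
Outside the cutoffs: 13.62, 13.94, 25.64, 25.76.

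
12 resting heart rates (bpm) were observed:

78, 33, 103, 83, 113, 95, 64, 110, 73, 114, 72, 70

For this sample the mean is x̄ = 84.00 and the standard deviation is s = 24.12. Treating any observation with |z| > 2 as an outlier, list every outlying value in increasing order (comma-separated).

Cutoffs at x̄ ± 2s: 84.00 ± 2·24.12 = [35.76, 132.24].
33: z = -2.11, |z| > 2 → outlier.
Every other value lies within [35.76, 132.24].

33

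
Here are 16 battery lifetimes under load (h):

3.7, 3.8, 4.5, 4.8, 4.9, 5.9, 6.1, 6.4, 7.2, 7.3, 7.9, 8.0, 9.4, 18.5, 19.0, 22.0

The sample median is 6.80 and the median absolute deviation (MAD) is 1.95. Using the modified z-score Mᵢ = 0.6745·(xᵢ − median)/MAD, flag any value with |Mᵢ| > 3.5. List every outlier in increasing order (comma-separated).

|Mᵢ| > 3.5 ⇔ |xᵢ − 6.80| > 3.5·1.95/0.6745 = 10.12.
So outliers lie outside [-3.32, 16.92].
18.5: M = 4.05 → outlier.
19.0: M = 4.22 → outlier.
22.0: M = 5.26 → outlier.

18.5, 19.0, 22.0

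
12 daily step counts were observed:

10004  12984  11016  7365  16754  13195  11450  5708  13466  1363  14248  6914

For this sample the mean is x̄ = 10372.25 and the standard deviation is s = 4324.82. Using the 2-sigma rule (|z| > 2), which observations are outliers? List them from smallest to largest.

1363

Cutoffs at x̄ ± 2s: 10372.25 ± 2·4324.82 = [1722.61, 19021.89].
1363: z = -2.08, |z| > 2 → outlier.
Every other value lies within [1722.61, 19021.89].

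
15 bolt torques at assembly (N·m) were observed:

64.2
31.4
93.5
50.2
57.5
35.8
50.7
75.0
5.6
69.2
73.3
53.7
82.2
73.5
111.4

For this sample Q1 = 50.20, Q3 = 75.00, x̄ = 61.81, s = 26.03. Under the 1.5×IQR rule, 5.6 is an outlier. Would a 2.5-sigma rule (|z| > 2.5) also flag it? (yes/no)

z = (5.6 − 61.81) / 26.03 = -2.16.
|z| = 2.16 ≤ 2.5.

no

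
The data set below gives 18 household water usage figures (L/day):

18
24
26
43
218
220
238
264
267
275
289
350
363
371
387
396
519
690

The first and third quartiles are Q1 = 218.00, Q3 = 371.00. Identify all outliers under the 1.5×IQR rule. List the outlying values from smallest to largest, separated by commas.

690

IQR = Q3 − Q1 = 371.00 − 218.00 = 153.00.
Lower fence = Q1 − 1.5·IQR = 218.00 − 229.50 = -11.50.
Upper fence = Q3 + 1.5·IQR = 371.00 + 229.50 = 600.50.
690 > 600.50 → outlier.
All remaining values lie within [-11.50, 600.50].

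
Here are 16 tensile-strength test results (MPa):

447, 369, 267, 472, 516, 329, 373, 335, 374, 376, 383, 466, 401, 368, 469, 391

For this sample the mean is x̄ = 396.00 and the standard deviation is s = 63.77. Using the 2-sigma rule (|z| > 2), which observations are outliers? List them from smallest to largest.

267

Cutoffs at x̄ ± 2s: 396.00 ± 2·63.77 = [268.46, 523.54].
267: z = -2.02, |z| > 2 → outlier.
Every other value lies within [268.46, 523.54].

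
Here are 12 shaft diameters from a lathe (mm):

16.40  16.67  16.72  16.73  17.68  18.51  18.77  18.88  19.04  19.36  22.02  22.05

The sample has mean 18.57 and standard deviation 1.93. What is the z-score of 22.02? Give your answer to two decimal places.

1.79

z = (22.02 − 18.57) / 1.93 = 1.79.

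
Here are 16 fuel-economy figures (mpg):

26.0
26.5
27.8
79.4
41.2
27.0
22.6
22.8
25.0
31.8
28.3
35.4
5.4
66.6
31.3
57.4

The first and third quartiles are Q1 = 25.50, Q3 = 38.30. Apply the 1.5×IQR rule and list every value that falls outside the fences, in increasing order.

5.4, 66.6, 79.4

IQR = Q3 − Q1 = 38.30 − 25.50 = 12.80.
Lower fence = Q1 − 1.5·IQR = 25.50 − 19.20 = 6.30.
Upper fence = Q3 + 1.5·IQR = 38.30 + 19.20 = 57.50.
5.4 < 6.30 → outlier.
66.6 > 57.50 → outlier.
79.4 > 57.50 → outlier.
All remaining values lie within [6.30, 57.50].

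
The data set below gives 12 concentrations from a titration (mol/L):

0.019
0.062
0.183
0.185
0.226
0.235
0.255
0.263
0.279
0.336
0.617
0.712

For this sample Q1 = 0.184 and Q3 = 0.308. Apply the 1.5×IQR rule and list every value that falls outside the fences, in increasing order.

0.617, 0.712

IQR = Q3 − Q1 = 0.308 − 0.184 = 0.124.
Lower fence = Q1 − 1.5·IQR = 0.184 − 0.186 = -0.002.
Upper fence = Q3 + 1.5·IQR = 0.308 + 0.186 = 0.494.
0.617 > 0.494 → outlier.
0.712 > 0.494 → outlier.
All remaining values lie within [-0.002, 0.494].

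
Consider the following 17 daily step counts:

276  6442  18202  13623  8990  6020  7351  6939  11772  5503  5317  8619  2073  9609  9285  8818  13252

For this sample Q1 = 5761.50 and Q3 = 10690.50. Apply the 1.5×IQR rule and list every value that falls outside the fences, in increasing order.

IQR = Q3 − Q1 = 10690.50 − 5761.50 = 4929.00.
Lower fence = Q1 − 1.5·IQR = 5761.50 − 7393.50 = -1632.00.
Upper fence = Q3 + 1.5·IQR = 10690.50 + 7393.50 = 18084.00.
18202 > 18084.00 → outlier.
All remaining values lie within [-1632.00, 18084.00].

18202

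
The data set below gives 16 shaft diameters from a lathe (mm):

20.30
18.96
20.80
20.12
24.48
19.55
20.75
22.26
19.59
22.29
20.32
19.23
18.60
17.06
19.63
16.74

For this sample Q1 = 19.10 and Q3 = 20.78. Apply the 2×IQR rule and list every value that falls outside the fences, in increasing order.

IQR = Q3 − Q1 = 20.78 − 19.10 = 1.68.
Lower fence = Q1 − 2·IQR = 19.10 − 3.36 = 15.74.
Upper fence = Q3 + 2·IQR = 20.78 + 3.36 = 24.14.
24.48 > 24.14 → outlier.
All remaining values lie within [15.74, 24.14].

24.48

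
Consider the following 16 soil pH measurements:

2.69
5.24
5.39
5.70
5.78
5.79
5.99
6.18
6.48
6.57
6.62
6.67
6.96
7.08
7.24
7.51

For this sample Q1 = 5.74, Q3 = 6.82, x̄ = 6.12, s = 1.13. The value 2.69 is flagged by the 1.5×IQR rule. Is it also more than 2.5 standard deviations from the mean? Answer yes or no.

z = (2.69 − 6.12) / 1.13 = -3.04.
|z| = 3.04 > 2.5.

yes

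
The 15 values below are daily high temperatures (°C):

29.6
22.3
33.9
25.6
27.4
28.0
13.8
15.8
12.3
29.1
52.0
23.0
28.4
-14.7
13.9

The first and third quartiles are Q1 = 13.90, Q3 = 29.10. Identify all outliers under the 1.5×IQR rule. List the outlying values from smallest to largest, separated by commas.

-14.7, 52.0

IQR = Q3 − Q1 = 29.10 − 13.90 = 15.20.
Lower fence = Q1 − 1.5·IQR = 13.90 − 22.80 = -8.90.
Upper fence = Q3 + 1.5·IQR = 29.10 + 22.80 = 51.90.
-14.7 < -8.90 → outlier.
52.0 > 51.90 → outlier.
All remaining values lie within [-8.90, 51.90].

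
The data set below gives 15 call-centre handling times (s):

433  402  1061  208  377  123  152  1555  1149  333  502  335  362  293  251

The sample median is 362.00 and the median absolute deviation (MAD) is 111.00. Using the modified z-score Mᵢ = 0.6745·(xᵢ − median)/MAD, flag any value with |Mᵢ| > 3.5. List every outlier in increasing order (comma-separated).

|Mᵢ| > 3.5 ⇔ |xᵢ − 362.00| > 3.5·111.00/0.6745 = 575.98.
So outliers lie outside [-213.98, 937.98].
1061: M = 4.25 → outlier.
1149: M = 4.78 → outlier.
1555: M = 7.25 → outlier.

1061, 1149, 1555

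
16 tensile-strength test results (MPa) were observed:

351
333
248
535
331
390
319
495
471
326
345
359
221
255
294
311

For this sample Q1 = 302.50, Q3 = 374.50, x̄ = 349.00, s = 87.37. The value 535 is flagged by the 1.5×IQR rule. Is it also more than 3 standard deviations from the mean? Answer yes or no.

no

z = (535 − 349.00) / 87.37 = 2.13.
|z| = 2.13 ≤ 3.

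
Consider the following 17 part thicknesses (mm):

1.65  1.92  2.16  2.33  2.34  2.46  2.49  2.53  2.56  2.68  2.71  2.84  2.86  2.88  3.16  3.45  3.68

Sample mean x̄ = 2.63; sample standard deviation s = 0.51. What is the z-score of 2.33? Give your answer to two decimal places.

z = (2.33 − 2.63) / 0.51 = -0.59.

-0.59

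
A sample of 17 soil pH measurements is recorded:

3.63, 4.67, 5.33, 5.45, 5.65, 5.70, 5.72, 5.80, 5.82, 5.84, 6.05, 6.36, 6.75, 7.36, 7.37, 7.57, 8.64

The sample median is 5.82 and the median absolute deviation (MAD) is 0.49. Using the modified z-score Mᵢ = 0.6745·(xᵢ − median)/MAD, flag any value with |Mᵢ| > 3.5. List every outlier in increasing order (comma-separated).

|Mᵢ| > 3.5 ⇔ |xᵢ − 5.82| > 3.5·0.49/0.6745 = 2.54.
So outliers lie outside [3.28, 8.36].
8.64: M = 3.88 → outlier.

8.64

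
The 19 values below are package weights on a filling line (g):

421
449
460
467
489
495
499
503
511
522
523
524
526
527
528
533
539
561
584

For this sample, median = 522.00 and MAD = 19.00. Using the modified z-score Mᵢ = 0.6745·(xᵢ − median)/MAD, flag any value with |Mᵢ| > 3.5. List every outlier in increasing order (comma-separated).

421

|Mᵢ| > 3.5 ⇔ |xᵢ − 522.00| > 3.5·19.00/0.6745 = 98.59.
So outliers lie outside [423.41, 620.59].
421: M = -3.59 → outlier.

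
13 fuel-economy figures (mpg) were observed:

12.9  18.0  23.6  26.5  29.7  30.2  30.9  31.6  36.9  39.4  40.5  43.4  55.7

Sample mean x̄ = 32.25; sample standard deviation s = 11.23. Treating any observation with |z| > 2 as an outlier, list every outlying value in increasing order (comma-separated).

55.7

Cutoffs at x̄ ± 2s: 32.25 ± 2·11.23 = [9.79, 54.71].
55.7: z = 2.09, |z| > 2 → outlier.
Every other value lies within [9.79, 54.71].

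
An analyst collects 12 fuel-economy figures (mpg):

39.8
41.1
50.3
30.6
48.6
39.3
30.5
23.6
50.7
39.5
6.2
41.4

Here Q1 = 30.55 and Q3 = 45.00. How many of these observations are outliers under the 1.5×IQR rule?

IQR = 14.45; fences at 30.55 − 21.675 = 8.875 and 45.00 + 21.675 = 66.675.
Outside the cutoffs: 6.2.

1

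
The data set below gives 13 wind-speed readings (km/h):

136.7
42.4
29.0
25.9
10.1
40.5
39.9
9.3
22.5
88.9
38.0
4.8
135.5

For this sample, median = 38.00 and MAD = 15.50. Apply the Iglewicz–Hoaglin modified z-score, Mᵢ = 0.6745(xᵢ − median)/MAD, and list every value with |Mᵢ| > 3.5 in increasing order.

|Mᵢ| > 3.5 ⇔ |xᵢ − 38.00| > 3.5·15.50/0.6745 = 80.43.
So outliers lie outside [-42.43, 118.43].
135.5: M = 4.24 → outlier.
136.7: M = 4.30 → outlier.

135.5, 136.7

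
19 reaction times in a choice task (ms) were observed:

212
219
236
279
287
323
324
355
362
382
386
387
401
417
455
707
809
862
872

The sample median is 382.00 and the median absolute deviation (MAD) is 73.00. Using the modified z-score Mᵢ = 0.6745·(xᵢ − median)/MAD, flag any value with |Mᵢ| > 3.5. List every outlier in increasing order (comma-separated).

809, 862, 872

|Mᵢ| > 3.5 ⇔ |xᵢ − 382.00| > 3.5·73.00/0.6745 = 378.80.
So outliers lie outside [3.20, 760.80].
809: M = 3.95 → outlier.
862: M = 4.44 → outlier.
872: M = 4.53 → outlier.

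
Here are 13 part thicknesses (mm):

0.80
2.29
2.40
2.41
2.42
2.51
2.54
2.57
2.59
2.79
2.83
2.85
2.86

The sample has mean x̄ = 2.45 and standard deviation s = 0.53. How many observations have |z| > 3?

Cutoffs: x̄ ± 3s = [0.86, 4.04].
Outside the cutoffs: 0.80.

1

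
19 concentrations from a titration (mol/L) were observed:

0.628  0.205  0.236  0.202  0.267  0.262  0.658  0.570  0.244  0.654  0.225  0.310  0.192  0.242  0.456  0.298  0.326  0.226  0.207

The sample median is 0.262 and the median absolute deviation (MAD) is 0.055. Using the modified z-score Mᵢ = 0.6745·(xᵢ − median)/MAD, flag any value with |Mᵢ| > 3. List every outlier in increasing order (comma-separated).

|Mᵢ| > 3 ⇔ |xᵢ − 0.262| > 3·0.055/0.6745 = 0.245.
So outliers lie outside [0.017, 0.507].
0.570: M = 3.78 → outlier.
0.628: M = 4.49 → outlier.
0.654: M = 4.81 → outlier.
0.658: M = 4.86 → outlier.

0.570, 0.628, 0.654, 0.658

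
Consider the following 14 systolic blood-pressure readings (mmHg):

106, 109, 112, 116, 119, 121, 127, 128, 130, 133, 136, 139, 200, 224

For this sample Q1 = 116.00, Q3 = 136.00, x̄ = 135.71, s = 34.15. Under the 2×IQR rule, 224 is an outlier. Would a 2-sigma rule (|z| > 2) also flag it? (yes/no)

z = (224 − 135.71) / 34.15 = 2.59.
|z| = 2.59 > 2.

yes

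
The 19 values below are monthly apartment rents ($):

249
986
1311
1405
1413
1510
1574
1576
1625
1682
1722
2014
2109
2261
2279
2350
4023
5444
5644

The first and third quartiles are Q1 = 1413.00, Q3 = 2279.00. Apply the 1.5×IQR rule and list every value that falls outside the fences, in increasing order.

4023, 5444, 5644

IQR = Q3 − Q1 = 2279.00 − 1413.00 = 866.00.
Lower fence = Q1 − 1.5·IQR = 1413.00 − 1299.00 = 114.00.
Upper fence = Q3 + 1.5·IQR = 2279.00 + 1299.00 = 3578.00.
4023 > 3578.00 → outlier.
5444 > 3578.00 → outlier.
5644 > 3578.00 → outlier.
All remaining values lie within [114.00, 3578.00].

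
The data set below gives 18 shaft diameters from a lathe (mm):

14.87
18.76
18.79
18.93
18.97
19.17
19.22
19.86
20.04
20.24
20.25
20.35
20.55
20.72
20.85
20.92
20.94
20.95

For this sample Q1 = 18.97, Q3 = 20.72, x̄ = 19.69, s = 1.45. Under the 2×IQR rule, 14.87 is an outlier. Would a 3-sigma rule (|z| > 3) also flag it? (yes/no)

yes

z = (14.87 − 19.69) / 1.45 = -3.32.
|z| = 3.32 > 3.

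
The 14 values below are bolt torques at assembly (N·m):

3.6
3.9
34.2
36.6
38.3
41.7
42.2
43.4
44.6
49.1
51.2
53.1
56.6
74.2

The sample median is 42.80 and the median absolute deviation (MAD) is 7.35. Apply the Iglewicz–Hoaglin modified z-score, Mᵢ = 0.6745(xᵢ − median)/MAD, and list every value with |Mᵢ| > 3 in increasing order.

3.6, 3.9

|Mᵢ| > 3 ⇔ |xᵢ − 42.80| > 3·7.35/0.6745 = 32.69.
So outliers lie outside [10.11, 75.49].
3.6: M = -3.60 → outlier.
3.9: M = -3.57 → outlier.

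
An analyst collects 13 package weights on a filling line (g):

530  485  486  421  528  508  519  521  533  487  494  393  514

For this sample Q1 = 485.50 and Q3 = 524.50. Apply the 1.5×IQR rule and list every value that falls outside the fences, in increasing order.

IQR = Q3 − Q1 = 524.50 − 485.50 = 39.00.
Lower fence = Q1 − 1.5·IQR = 485.50 − 58.50 = 427.00.
Upper fence = Q3 + 1.5·IQR = 524.50 + 58.50 = 583.00.
393 < 427.00 → outlier.
421 < 427.00 → outlier.
All remaining values lie within [427.00, 583.00].

393, 421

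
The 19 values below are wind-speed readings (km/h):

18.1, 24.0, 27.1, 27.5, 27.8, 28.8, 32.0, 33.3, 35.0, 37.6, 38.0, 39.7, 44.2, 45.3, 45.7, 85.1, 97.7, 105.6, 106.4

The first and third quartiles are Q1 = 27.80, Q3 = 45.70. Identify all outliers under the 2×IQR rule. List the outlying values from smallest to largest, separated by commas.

IQR = Q3 − Q1 = 45.70 − 27.80 = 17.90.
Lower fence = Q1 − 2·IQR = 27.80 − 35.80 = -8.00.
Upper fence = Q3 + 2·IQR = 45.70 + 35.80 = 81.50.
85.1 > 81.50 → outlier.
97.7 > 81.50 → outlier.
105.6 > 81.50 → outlier.
106.4 > 81.50 → outlier.
All remaining values lie within [-8.00, 81.50].

85.1, 97.7, 105.6, 106.4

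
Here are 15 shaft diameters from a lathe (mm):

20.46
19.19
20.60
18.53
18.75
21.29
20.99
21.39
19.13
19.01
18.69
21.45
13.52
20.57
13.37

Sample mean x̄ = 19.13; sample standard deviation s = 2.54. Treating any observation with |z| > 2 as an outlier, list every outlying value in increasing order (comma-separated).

13.37, 13.52

Cutoffs at x̄ ± 2s: 19.13 ± 2·2.54 = [14.05, 24.21].
13.37: z = -2.27, |z| > 2 → outlier.
13.52: z = -2.21, |z| > 2 → outlier.
Every other value lies within [14.05, 24.21].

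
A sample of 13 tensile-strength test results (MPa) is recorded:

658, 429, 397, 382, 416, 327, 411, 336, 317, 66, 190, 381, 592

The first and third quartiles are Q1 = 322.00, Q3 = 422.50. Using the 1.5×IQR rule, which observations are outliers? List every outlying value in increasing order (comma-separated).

66, 592, 658

IQR = Q3 − Q1 = 422.50 − 322.00 = 100.50.
Lower fence = Q1 − 1.5·IQR = 322.00 − 150.75 = 171.25.
Upper fence = Q3 + 1.5·IQR = 422.50 + 150.75 = 573.25.
66 < 171.25 → outlier.
592 > 573.25 → outlier.
658 > 573.25 → outlier.
All remaining values lie within [171.25, 573.25].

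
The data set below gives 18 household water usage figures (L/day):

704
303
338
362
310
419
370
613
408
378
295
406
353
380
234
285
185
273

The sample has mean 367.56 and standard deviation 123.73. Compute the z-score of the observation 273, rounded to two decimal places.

z = (273 − 367.56) / 123.73 = -0.76.

-0.76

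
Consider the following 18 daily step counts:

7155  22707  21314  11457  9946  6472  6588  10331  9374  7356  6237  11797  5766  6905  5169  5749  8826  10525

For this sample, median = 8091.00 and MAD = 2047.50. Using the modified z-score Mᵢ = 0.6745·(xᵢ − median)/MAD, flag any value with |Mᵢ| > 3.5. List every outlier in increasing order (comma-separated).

21314, 22707

|Mᵢ| > 3.5 ⇔ |xᵢ − 8091.00| > 3.5·2047.50/0.6745 = 10624.54.
So outliers lie outside [-2533.54, 18715.54].
21314: M = 4.36 → outlier.
22707: M = 4.81 → outlier.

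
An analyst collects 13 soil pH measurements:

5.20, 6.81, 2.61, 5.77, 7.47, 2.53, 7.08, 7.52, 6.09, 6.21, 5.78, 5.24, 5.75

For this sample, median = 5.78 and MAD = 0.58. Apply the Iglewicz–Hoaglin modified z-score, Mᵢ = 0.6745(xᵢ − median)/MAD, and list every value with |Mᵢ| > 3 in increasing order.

|Mᵢ| > 3 ⇔ |xᵢ − 5.78| > 3·0.58/0.6745 = 2.58.
So outliers lie outside [3.20, 8.36].
2.53: M = -3.78 → outlier.
2.61: M = -3.69 → outlier.

2.53, 2.61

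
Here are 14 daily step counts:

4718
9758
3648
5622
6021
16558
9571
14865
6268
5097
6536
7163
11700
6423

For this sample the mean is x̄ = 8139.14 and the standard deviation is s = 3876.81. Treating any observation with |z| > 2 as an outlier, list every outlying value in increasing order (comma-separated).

Cutoffs at x̄ ± 2s: 8139.14 ± 2·3876.81 = [385.52, 15892.76].
16558: z = 2.17, |z| > 2 → outlier.
Every other value lies within [385.52, 15892.76].

16558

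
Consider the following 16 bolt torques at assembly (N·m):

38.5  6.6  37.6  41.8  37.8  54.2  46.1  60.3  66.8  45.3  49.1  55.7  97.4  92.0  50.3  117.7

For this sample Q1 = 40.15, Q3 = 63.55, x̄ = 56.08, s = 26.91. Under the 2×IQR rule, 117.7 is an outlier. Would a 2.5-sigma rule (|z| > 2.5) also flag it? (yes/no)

z = (117.7 − 56.08) / 26.91 = 2.29.
|z| = 2.29 ≤ 2.5.

no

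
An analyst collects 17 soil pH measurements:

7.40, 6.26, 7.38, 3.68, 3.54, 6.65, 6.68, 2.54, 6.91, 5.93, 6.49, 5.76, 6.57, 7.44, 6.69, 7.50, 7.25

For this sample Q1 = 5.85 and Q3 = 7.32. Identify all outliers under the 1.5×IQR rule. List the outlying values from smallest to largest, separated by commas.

2.54, 3.54

IQR = Q3 − Q1 = 7.32 − 5.85 = 1.47.
Lower fence = Q1 − 1.5·IQR = 5.85 − 2.205 = 3.645.
Upper fence = Q3 + 1.5·IQR = 7.32 + 2.205 = 9.525.
2.54 < 3.645 → outlier.
3.54 < 3.645 → outlier.
All remaining values lie within [3.645, 9.525].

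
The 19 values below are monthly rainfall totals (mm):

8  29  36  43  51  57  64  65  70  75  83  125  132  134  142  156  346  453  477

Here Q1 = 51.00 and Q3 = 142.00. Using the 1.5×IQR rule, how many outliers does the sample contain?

3

IQR = 91.00; fences at 51.00 − 136.50 = -85.50 and 142.00 + 136.50 = 278.50.
Outside the cutoffs: 346, 453, 477.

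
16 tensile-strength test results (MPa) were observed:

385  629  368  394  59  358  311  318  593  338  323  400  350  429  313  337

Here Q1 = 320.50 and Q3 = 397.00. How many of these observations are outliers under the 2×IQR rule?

IQR = 76.50; fences at 320.50 − 153.00 = 167.50 and 397.00 + 153.00 = 550.00.
Outside the cutoffs: 59, 593, 629.

3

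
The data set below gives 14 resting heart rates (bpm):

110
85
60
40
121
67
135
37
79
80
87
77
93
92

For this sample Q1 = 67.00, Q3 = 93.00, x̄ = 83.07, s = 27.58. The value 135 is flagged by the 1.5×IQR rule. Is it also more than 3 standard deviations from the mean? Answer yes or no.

z = (135 − 83.07) / 27.58 = 1.88.
|z| = 1.88 ≤ 3.

no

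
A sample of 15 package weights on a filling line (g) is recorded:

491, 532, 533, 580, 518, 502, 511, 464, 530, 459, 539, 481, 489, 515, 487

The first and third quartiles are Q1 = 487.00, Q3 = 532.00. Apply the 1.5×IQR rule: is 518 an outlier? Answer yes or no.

IQR = Q3 − Q1 = 532.00 − 487.00 = 45.00.
Lower fence = Q1 − 1.5·IQR = 487.00 − 67.50 = 419.50.
Upper fence = Q3 + 1.5·IQR = 532.00 + 67.50 = 599.50.
518 lies within [419.50, 599.50].

no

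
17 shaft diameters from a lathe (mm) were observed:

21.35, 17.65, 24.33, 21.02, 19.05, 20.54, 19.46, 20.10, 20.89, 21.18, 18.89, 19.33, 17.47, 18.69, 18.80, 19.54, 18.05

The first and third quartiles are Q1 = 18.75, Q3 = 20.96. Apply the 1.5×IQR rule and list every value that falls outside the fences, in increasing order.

24.33

IQR = Q3 − Q1 = 20.96 − 18.75 = 2.21.
Lower fence = Q1 − 1.5·IQR = 18.75 − 3.315 = 15.435.
Upper fence = Q3 + 1.5·IQR = 20.96 + 3.315 = 24.275.
24.33 > 24.275 → outlier.
All remaining values lie within [15.435, 24.275].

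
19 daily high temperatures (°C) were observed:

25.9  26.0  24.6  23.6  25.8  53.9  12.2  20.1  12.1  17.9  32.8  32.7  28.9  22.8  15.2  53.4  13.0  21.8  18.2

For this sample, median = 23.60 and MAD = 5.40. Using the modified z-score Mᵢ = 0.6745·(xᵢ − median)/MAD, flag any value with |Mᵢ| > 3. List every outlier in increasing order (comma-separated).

53.4, 53.9

|Mᵢ| > 3 ⇔ |xᵢ − 23.60| > 3·5.40/0.6745 = 24.02.
So outliers lie outside [-0.42, 47.62].
53.4: M = 3.72 → outlier.
53.9: M = 3.78 → outlier.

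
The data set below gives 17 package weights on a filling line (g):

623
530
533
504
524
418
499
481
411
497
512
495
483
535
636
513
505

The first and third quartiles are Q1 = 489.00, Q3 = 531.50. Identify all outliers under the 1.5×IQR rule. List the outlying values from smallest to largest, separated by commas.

411, 418, 623, 636

IQR = Q3 − Q1 = 531.50 − 489.00 = 42.50.
Lower fence = Q1 − 1.5·IQR = 489.00 − 63.75 = 425.25.
Upper fence = Q3 + 1.5·IQR = 531.50 + 63.75 = 595.25.
411 < 425.25 → outlier.
418 < 425.25 → outlier.
623 > 595.25 → outlier.
636 > 595.25 → outlier.
All remaining values lie within [425.25, 595.25].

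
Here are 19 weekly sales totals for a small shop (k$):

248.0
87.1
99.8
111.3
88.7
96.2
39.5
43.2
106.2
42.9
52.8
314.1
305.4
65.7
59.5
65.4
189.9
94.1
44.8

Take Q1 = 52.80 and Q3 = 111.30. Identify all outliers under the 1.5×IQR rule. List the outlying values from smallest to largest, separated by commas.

248.0, 305.4, 314.1

IQR = Q3 − Q1 = 111.30 − 52.80 = 58.50.
Lower fence = Q1 − 1.5·IQR = 52.80 − 87.75 = -34.95.
Upper fence = Q3 + 1.5·IQR = 111.30 + 87.75 = 199.05.
248.0 > 199.05 → outlier.
305.4 > 199.05 → outlier.
314.1 > 199.05 → outlier.
All remaining values lie within [-34.95, 199.05].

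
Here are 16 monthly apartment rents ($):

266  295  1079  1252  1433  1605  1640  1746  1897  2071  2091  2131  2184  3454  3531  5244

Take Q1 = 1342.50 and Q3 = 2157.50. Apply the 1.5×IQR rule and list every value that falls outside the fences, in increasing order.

3454, 3531, 5244

IQR = Q3 − Q1 = 2157.50 − 1342.50 = 815.00.
Lower fence = Q1 − 1.5·IQR = 1342.50 − 1222.50 = 120.00.
Upper fence = Q3 + 1.5·IQR = 2157.50 + 1222.50 = 3380.00.
3454 > 3380.00 → outlier.
3531 > 3380.00 → outlier.
5244 > 3380.00 → outlier.
All remaining values lie within [120.00, 3380.00].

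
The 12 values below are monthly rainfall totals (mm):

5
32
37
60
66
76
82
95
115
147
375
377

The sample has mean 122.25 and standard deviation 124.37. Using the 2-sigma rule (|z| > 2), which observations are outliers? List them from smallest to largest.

375, 377

Cutoffs at x̄ ± 2s: 122.25 ± 2·124.37 = [-126.49, 370.99].
375: z = 2.03, |z| > 2 → outlier.
377: z = 2.05, |z| > 2 → outlier.
Every other value lies within [-126.49, 370.99].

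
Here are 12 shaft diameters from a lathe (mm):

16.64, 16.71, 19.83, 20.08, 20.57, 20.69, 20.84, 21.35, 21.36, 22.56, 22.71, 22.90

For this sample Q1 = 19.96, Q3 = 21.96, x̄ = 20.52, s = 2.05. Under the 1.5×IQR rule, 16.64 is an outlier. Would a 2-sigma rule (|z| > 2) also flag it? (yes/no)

no

z = (16.64 − 20.52) / 2.05 = -1.89.
|z| = 1.89 ≤ 2.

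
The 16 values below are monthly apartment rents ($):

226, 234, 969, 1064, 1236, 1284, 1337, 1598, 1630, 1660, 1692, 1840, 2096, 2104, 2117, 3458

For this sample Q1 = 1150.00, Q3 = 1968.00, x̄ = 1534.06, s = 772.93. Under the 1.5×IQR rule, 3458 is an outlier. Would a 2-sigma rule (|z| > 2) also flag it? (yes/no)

yes

z = (3458 − 1534.06) / 772.93 = 2.49.
|z| = 2.49 > 2.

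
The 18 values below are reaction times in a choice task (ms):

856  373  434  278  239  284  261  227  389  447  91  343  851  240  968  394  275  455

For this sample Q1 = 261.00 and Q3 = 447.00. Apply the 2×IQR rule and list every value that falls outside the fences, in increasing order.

IQR = Q3 − Q1 = 447.00 − 261.00 = 186.00.
Lower fence = Q1 − 2·IQR = 261.00 − 372.00 = -111.00.
Upper fence = Q3 + 2·IQR = 447.00 + 372.00 = 819.00.
851 > 819.00 → outlier.
856 > 819.00 → outlier.
968 > 819.00 → outlier.
All remaining values lie within [-111.00, 819.00].

851, 856, 968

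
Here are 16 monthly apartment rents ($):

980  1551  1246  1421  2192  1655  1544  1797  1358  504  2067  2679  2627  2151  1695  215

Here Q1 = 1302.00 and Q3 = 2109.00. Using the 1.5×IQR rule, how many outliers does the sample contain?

IQR = 807.00; fences at 1302.00 − 1210.50 = 91.50 and 2109.00 + 1210.50 = 3319.50.
Every value lies within the cutoffs.

0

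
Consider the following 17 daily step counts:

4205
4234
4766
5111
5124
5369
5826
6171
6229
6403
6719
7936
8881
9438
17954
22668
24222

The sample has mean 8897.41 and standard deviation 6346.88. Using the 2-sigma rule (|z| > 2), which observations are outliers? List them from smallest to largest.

Cutoffs at x̄ ± 2s: 8897.41 ± 2·6346.88 = [-3796.35, 21591.17].
22668: z = 2.17, |z| > 2 → outlier.
24222: z = 2.41, |z| > 2 → outlier.
Every other value lies within [-3796.35, 21591.17].

22668, 24222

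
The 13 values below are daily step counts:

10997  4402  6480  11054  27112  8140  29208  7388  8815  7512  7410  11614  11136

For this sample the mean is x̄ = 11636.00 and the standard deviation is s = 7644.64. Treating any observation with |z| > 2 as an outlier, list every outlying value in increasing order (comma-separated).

Cutoffs at x̄ ± 2s: 11636.00 ± 2·7644.64 = [-3653.28, 26925.28].
27112: z = 2.02, |z| > 2 → outlier.
29208: z = 2.30, |z| > 2 → outlier.
Every other value lies within [-3653.28, 26925.28].

27112, 29208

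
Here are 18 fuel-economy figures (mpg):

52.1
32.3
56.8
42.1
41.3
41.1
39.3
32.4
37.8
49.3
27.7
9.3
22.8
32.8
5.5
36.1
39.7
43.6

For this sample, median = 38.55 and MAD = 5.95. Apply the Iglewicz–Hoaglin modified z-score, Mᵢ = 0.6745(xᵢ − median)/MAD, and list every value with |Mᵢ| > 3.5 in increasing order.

5.5

|Mᵢ| > 3.5 ⇔ |xᵢ − 38.55| > 3.5·5.95/0.6745 = 30.87.
So outliers lie outside [7.68, 69.42].
5.5: M = -3.75 → outlier.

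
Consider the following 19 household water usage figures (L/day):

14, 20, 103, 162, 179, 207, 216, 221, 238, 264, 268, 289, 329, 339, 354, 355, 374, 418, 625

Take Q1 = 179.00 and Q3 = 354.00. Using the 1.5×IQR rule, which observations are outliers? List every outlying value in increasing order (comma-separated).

IQR = Q3 − Q1 = 354.00 − 179.00 = 175.00.
Lower fence = Q1 − 1.5·IQR = 179.00 − 262.50 = -83.50.
Upper fence = Q3 + 1.5·IQR = 354.00 + 262.50 = 616.50.
625 > 616.50 → outlier.
All remaining values lie within [-83.50, 616.50].

625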